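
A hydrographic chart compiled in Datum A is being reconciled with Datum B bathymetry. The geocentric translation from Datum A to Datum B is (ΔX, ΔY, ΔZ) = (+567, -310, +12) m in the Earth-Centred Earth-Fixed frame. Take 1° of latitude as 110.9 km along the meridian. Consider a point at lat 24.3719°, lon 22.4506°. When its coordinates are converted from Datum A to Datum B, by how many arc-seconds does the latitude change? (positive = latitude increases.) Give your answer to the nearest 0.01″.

Δφ = -5.08″

sin φ = 0.412658, cos φ = 0.910886, sin λ = 0.381887, cos λ = 0.924209.
North component: ΔN = −sin φ cos λ·ΔX − sin φ sin λ·ΔY + cos φ·ΔZ = −(0.412658)(0.924209)(567) − (0.412658)(0.381887)(-310) + (0.910886)(12) = -156.46 m.
1° of latitude spans 110900 m, so Δφ = -156.46 / 110900 × 3600 = -5.079″.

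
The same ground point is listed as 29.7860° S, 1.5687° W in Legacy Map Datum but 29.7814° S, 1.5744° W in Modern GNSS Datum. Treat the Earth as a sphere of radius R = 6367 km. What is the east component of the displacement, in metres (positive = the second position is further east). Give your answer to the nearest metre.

Δφ = -29.7814° − -29.7860° = +0.0046°; Δλ = -1.5744° − -1.5687° = -0.0057°.
1° along a meridian = πR/180 = 111125 m.
ΔN = Δφ × 111125 = 511.2 m; ΔE = Δλ × 111125 × cos(-29.7860°) = -0.0057 × 111125 × 0.867887 = -549.7 m.

ΔE = -550 m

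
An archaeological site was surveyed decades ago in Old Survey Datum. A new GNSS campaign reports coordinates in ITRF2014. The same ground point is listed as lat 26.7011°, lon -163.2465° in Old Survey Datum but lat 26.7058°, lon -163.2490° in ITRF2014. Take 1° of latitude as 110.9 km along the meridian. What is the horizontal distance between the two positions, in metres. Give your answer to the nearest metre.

Δφ = 26.7058° − 26.7011° = +0.0047°; Δλ = -163.2490° − -163.2465° = -0.0025°.
ΔN = Δφ × 110900 = 521.2 m; ΔE = Δλ × 110900 × cos(26.7011°) = -0.0025 × 110900 × 0.893363 = -247.7 m.
Distance = √(ΔE² + ΔN²) = √((-247.7)² + 521.2²) = 577.1 m.

577 m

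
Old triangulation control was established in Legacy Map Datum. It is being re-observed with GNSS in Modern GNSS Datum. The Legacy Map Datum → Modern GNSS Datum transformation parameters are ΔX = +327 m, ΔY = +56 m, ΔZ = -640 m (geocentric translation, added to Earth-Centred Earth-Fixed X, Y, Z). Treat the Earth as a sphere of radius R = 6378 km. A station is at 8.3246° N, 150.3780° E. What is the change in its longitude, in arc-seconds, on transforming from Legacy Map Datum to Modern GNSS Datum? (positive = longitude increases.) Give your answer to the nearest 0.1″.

sin φ = 0.144781, cos φ = 0.989464, sin λ = 0.494276, cos λ = -0.869305.
East component: ΔE = −sin λ·ΔX + cos λ·ΔY = −(0.494276)(327) + (-0.869305)(56) = -210.31 m.
1° of latitude spans πR/180 = 111317 m; at latitude φ, 1° of longitude spans that × cos φ = 110144.2 m, so Δλ = -210.31 / 110144.2 × 3600 = -6.874″.

Δλ = -6.9″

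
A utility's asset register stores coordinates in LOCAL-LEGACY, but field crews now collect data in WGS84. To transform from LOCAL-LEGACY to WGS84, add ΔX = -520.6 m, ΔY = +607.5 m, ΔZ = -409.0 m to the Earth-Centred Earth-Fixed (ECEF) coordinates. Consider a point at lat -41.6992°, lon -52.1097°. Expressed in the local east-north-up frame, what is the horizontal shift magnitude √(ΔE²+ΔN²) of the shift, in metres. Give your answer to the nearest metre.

838 m

The local east axis at (φ, λ) is (−sin λ, cos λ, 0), so ΔE = −sin(-52.1097°)·(-520.6) + cos(-52.1097°)·607.5 = -37.75 m.
The local north axis is (−sin φ cos λ, −sin φ sin λ, cos φ), giving ΔN = -212.689 − 318.928 − 305.379 = -837.00 m.
Horizontal magnitude = √(ΔE² + ΔN²) = √((-37.75)² + (-837.00)²) = 837.85 m.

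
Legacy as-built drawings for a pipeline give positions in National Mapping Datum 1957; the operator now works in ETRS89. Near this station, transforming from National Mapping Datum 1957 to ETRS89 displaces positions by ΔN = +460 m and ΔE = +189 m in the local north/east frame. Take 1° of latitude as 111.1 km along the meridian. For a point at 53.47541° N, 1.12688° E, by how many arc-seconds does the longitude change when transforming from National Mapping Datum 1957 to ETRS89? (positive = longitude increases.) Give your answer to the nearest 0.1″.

Δλ = 10.3″

At latitude 53.47541°, cos φ = 0.595168.
1° of longitude at this latitude = 111.1 × cos φ = 66.12 km, so Δλ = 189.0 / 66123.1 = 0.0028583° = 10.290″.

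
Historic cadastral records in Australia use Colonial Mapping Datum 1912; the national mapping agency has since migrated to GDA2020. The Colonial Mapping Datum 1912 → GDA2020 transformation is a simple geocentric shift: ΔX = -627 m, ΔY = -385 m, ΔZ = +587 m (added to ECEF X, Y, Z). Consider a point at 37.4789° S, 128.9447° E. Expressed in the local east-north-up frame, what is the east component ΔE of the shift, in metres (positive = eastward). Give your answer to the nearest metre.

ΔE = 730 m

The local east axis at (φ, λ) is (−sin λ, cos λ, 0), so ΔE = −sin(128.9447°)·(-627) + cos(128.9447°)·(-385) = 729.65 m.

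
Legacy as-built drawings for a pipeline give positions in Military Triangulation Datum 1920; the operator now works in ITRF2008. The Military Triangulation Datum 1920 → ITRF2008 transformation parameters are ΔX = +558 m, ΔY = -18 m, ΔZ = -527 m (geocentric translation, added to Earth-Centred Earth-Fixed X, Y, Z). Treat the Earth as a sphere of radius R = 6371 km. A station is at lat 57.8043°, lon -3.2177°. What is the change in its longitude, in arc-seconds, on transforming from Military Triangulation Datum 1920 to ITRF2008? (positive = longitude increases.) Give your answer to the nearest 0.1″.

Δλ = 0.8″

sin φ = 0.846233, cos φ = 0.532813, sin λ = -0.056130, cos λ = 0.998423.
East component: ΔE = −sin λ·ΔX + cos λ·ΔY = −(-0.056130)(558) + (0.998423)(-18) = 13.35 m.
1° of latitude spans πR/180 = 111195 m; at latitude φ, 1° of longitude spans that × cos φ = 59246.1 m, so Δλ = 13.35 / 59246.1 × 3600 = 0.811″.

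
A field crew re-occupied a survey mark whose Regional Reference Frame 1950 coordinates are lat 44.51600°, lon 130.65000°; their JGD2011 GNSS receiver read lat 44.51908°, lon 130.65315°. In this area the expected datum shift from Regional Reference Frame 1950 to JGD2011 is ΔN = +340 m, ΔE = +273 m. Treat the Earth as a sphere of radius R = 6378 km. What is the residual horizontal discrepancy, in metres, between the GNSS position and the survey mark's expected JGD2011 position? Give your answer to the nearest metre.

23 m

Observed coordinate differences: Δφ = +0.00308°, Δλ = +0.00315°.
Converting to metres (1° lat = 111317 m, cos φ = 0.713055): observed ΔN = 342.9 m, observed ΔE = 250.0 m.
Subtracting the expected shift leaves a residual of 342.9 − (340) = 2.9 m north and 250.0 − (273) = -23.0 m east.
Residual distance = √(2.9² + (-23.0)²) = 23.1 m.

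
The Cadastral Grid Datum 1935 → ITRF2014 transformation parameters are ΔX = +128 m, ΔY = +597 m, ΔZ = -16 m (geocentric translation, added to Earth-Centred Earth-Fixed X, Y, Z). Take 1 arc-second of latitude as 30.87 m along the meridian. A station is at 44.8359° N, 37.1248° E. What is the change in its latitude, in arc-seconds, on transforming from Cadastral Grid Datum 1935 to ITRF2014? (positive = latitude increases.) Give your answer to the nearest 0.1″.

sin φ = 0.705079, cos φ = 0.709129, sin λ = 0.603553, cos λ = 0.797323.
North component: ΔN = −sin φ cos λ·ΔX − sin φ sin λ·ΔY + cos φ·ΔZ = −(0.705079)(0.797323)(128) − (0.705079)(0.603553)(597) + (0.709129)(-16) = -337.36 m.
1° of latitude spans 3600 × 30.87 = 111132 m, so Δφ = -337.36 / 111132 × 3600 = -10.928″.

Δφ = -10.9″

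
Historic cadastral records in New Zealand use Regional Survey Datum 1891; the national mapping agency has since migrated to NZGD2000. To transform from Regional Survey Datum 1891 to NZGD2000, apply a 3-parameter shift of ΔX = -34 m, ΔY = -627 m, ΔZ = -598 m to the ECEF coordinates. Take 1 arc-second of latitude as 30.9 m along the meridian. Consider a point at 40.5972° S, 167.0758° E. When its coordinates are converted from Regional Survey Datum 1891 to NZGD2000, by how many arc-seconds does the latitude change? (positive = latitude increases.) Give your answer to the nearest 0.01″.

Δφ = -16.95″

sin φ = -0.650737, cos φ = 0.759303, sin λ = 0.223662, cos λ = -0.974667.
North component: ΔN = −sin φ cos λ·ΔX − sin φ sin λ·ΔY + cos φ·ΔZ = −(-0.650737)(-0.974667)(-34) − (-0.650737)(0.223662)(-627) + (0.759303)(-598) = -523.76 m.
1° of latitude spans 3600 × 30.90 = 111240 m, so Δφ = -523.76 / 111240 × 3600 = -16.950″.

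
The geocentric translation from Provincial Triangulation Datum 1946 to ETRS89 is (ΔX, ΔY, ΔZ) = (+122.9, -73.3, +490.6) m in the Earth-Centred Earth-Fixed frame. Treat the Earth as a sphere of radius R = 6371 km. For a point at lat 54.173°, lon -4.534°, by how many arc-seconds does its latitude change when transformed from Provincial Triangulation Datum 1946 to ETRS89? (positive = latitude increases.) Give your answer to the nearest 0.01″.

sin φ = 0.810788, cos φ = 0.585340, sin λ = -0.079051, cos λ = 0.996871.
North component: ΔN = −sin φ cos λ·ΔX − sin φ sin λ·ΔY + cos φ·ΔZ = −(0.810788)(0.996871)(122.9) − (0.810788)(-0.079051)(-73.3) + (0.585340)(490.6) = 183.14 m.
1° of latitude spans πR/180 = 111195 m, so Δφ = 183.14 / 111195 × 3600 = 5.929″.

Δφ = 5.93″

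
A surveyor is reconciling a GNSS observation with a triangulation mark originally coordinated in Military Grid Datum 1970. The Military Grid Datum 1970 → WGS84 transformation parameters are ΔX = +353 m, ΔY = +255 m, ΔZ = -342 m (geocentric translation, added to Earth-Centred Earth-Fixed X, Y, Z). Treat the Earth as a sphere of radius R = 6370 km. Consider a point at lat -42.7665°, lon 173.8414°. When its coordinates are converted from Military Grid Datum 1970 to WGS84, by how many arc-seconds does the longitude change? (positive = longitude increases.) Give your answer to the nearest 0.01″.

sin φ = -0.679012, cos φ = 0.734127, sin λ = 0.107281, cos λ = -0.994229.
East component: ΔE = −sin λ·ΔX + cos λ·ΔY = −(0.107281)(353) + (-0.994229)(255) = -291.40 m.
1° of latitude spans πR/180 = 111177 m; at latitude φ, 1° of longitude spans that × cos φ = 81618.4 m, so Δλ = -291.40 / 81618.4 × 3600 = -12.853″.

Δλ = -12.85″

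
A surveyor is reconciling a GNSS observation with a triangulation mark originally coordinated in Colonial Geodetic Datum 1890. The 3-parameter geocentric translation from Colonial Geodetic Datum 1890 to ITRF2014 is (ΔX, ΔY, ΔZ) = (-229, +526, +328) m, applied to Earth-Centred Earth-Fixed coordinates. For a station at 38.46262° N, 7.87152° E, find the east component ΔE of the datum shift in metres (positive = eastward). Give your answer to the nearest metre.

The local east axis at (φ, λ) is (−sin λ, cos λ, 0), so ΔE = −sin(7.87152°)·(-229) + cos(7.87152°)·526 = 552.41 m.

ΔE = 552 m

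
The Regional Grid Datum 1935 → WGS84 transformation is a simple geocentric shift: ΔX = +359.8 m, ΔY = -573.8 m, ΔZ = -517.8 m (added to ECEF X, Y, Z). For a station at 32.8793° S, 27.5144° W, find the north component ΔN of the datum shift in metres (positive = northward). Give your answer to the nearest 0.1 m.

ΔN = -117.7 m

At φ = -32.8793°, λ = -27.5144°: sin φ = -0.542871, cos φ = 0.839816, sin λ = -0.461972, cos λ = 0.886895.
ΔN = −sin φ cos λ·ΔX − sin φ sin λ·ΔY + cos φ·ΔZ = −(-0.542871)(0.886895)(359.8) − (-0.542871)(-0.461972)(-573.8) + (0.839816)(-517.8) = -117.72 m.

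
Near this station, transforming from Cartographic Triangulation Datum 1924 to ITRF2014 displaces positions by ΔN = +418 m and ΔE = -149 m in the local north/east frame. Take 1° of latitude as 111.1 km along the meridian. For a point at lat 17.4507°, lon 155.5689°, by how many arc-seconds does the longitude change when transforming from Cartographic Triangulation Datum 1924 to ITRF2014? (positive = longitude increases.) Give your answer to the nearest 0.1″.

At latitude 17.4507°, cos φ = 0.953975.
1° of longitude at this latitude = 111.1 × cos φ = 105.99 km, so Δλ = -149.0 / 105986.7 = -0.0014058° = -5.061″.

Δλ = -5.1″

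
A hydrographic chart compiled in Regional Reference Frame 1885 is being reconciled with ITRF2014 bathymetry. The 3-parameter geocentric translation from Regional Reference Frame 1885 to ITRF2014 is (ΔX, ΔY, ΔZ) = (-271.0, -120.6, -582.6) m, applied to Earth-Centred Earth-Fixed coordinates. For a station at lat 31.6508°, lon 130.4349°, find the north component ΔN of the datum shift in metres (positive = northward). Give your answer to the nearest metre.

At φ = 31.6508°, λ = 130.4349°: sin φ = 0.524741, cos φ = 0.851262, sin λ = 0.761143, cos λ = -0.648584.
ΔN = −sin φ cos λ·ΔX − sin φ sin λ·ΔY + cos φ·ΔZ = −(0.524741)(-0.648584)(-271.0) − (0.524741)(0.761143)(-120.6) + (0.851262)(-582.6) = -540.01 m.

ΔN = -540 m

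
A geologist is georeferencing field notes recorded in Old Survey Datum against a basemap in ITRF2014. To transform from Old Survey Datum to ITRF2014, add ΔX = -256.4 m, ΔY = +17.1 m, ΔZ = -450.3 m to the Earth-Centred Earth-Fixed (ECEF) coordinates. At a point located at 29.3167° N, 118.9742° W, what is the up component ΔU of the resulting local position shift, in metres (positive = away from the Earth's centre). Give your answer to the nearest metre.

ΔU = -125 m

At φ = 29.3167°, λ = -118.9742°: sin φ = 0.489637, cos φ = 0.871927, sin λ = -0.874838, cos λ = -0.484416.
ΔU = cos φ cos λ·ΔX + cos φ sin λ·ΔY + sin φ·ΔZ = (0.871927)(-0.484416)(-256.4) + (0.871927)(-0.874838)(17.1) + (0.489637)(-450.3) = -125.23 m.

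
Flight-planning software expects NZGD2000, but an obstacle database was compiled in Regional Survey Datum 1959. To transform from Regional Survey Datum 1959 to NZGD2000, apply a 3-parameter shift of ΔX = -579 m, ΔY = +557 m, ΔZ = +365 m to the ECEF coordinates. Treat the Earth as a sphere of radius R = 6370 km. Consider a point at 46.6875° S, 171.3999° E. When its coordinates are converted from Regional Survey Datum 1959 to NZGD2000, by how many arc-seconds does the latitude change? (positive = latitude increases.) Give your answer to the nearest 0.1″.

sin φ = -0.727623, cos φ = 0.685977, sin λ = 0.149537, cos λ = -0.988756.
North component: ΔN = −sin φ cos λ·ΔX − sin φ sin λ·ΔY + cos φ·ΔZ = −(-0.727623)(-0.988756)(-579) − (-0.727623)(0.149537)(557) + (0.685977)(365) = 727.54 m.
1° of latitude spans πR/180 = 111177 m, so Δφ = 727.54 / 111177 × 3600 = 23.558″.

Δφ = 23.6″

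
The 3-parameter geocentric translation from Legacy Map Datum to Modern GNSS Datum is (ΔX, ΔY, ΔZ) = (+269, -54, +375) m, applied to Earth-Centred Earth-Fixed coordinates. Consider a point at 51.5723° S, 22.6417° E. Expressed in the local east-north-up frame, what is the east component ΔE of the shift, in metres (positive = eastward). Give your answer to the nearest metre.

At φ = -51.5723°, λ = 22.6417°: sin φ = -0.783393, cos φ = 0.621527, sin λ = 0.384967, cos λ = 0.922930.
ΔE = −sin λ·ΔX + cos λ·ΔY = −(0.384967)·(269) + (0.922930)·(-54) = -153.39 m.

ΔE = -153 m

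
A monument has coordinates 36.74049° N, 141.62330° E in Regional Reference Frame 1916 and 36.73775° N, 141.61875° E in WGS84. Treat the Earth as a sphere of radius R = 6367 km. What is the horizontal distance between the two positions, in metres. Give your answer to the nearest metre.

507 m

Δφ = 36.73775° − 36.74049° = -0.00274°; Δλ = 141.61875° − 141.62330° = -0.00455°.
1° along a meridian = πR/180 = 111125 m.
ΔN = Δφ × 111125 = -304.5 m; ΔE = Δλ × 111125 × cos(36.74049°) = -0.00455 × 111125 × 0.801353 = -405.2 m.
Distance = √(ΔE² + ΔN²) = √((-405.2)² + (-304.5)²) = 506.8 m.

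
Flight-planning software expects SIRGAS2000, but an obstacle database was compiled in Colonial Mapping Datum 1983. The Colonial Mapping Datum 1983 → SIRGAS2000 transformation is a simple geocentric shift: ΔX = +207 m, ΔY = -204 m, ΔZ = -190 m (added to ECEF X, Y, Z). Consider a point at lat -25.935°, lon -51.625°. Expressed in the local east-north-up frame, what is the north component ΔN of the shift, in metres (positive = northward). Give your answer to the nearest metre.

At φ = -25.935°, λ = -51.625°: sin φ = -0.437351, cos φ = 0.899291, sin λ = -0.783964, cos λ = 0.620806.
ΔN = −sin φ cos λ·ΔX − sin φ sin λ·ΔY + cos φ·ΔZ = −(-0.437351)(0.620806)(207) − (-0.437351)(-0.783964)(-204) + (0.899291)(-190) = -44.72 m.

ΔN = -45 m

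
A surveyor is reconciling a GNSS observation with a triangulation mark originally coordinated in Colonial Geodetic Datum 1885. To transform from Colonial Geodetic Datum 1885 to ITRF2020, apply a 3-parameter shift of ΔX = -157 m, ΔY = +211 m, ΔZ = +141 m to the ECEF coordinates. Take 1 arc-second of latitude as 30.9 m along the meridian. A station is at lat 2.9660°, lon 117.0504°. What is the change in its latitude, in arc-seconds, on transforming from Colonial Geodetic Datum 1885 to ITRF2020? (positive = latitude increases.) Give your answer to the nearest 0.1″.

sin φ = 0.051743, cos φ = 0.998660, sin λ = 0.890607, cos λ = -0.454774.
North component: ΔN = −sin φ cos λ·ΔX − sin φ sin λ·ΔY + cos φ·ΔZ = −(0.051743)(-0.454774)(-157) − (0.051743)(0.890607)(211) + (0.998660)(141) = 127.39 m.
1° of latitude spans 3600 × 30.90 = 111240 m, so Δφ = 127.39 / 111240 × 3600 = 4.123″.

Δφ = 4.1″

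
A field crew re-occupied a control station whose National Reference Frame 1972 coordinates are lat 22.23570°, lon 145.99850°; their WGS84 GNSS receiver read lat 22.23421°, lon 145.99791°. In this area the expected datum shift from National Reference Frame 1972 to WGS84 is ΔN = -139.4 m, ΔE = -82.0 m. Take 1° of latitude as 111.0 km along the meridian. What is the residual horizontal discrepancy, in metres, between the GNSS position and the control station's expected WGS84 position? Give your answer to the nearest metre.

Observed coordinate differences: Δφ = -0.00149°, Δλ = -0.00059°.
Converting to metres (1° lat = 111000 m, cos φ = 0.925635): observed ΔN = -165.4 m, observed ΔE = -60.6 m.
Subtracting the expected shift leaves a residual of -165.4 − (-139.4) = -26.0 m north and -60.6 − (-82.0) = 21.4 m east.
Residual distance = √((-26.0)² + 21.4²) = 33.7 m.

34 m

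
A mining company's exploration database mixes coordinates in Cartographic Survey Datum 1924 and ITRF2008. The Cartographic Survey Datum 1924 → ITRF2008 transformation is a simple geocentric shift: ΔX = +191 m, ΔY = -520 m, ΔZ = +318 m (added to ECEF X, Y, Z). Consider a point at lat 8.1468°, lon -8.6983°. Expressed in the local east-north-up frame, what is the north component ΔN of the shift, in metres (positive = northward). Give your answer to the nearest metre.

At φ = 8.1468°, λ = -8.6983°: sin φ = 0.141710, cos φ = 0.989908, sin λ = -0.151231, cos λ = 0.988498.
ΔN = −sin φ cos λ·ΔX − sin φ sin λ·ΔY + cos φ·ΔZ = −(0.141710)(0.988498)(191) − (0.141710)(-0.151231)(-520) + (0.989908)(318) = 276.89 m.

ΔN = 277 m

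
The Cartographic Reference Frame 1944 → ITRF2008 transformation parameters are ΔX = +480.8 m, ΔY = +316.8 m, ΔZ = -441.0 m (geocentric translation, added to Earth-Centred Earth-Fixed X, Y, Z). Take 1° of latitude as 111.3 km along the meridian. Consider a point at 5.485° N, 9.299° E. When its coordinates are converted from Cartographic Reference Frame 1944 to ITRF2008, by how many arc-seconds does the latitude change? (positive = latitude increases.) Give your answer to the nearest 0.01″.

Δφ = -15.82″

sin φ = 0.095585, cos φ = 0.995421, sin λ = 0.161587, cos λ = 0.986859.
North component: ΔN = −sin φ cos λ·ΔX − sin φ sin λ·ΔY + cos φ·ΔZ = −(0.095585)(0.986859)(480.8) − (0.095585)(0.161587)(316.8) + (0.995421)(-441.0) = -489.23 m.
1° of latitude spans 111300 m, so Δφ = -489.23 / 111300 × 3600 = -15.824″.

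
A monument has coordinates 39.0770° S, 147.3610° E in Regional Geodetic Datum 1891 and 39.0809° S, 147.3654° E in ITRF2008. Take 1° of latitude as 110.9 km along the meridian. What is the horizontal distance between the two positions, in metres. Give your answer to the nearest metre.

575 m

Δφ = -39.0809° − -39.0770° = -0.0039°; Δλ = 147.3654° − 147.3610° = +0.0044°.
ΔN = Δφ × 110900 = -432.5 m; ΔE = Δλ × 110900 × cos(-39.0770°) = +0.0044 × 110900 × 0.776300 = 378.8 m.
Distance = √(ΔE² + ΔN²) = √(378.8² + (-432.5)²) = 574.9 m.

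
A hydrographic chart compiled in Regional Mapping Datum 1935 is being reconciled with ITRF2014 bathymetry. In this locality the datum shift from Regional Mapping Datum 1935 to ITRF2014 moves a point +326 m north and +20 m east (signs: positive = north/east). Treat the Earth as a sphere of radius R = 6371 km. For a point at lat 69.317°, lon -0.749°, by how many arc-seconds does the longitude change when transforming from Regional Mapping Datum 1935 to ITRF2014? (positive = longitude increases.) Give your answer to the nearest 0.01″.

At latitude 69.317°, cos φ = 0.353197.
One radian of longitude at latitude φ spans R cos φ, so Δλ = ΔE / (R cos φ) = 20.0 / (6371000 × 0.353197) = 8.8880e-06 rad = 1.833″.

Δλ = 1.83″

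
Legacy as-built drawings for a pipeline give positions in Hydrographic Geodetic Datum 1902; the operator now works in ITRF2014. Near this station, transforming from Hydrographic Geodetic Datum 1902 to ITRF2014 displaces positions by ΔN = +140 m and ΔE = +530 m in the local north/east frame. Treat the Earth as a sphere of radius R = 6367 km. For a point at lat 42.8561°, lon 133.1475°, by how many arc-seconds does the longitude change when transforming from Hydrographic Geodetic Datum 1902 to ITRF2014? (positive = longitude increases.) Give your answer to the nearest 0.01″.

Δλ = 23.42″

At latitude 42.8561°, cos φ = 0.733064.
One radian of longitude at latitude φ spans R cos φ, so Δλ = ΔE / (R cos φ) = 530.0 / (6367000 × 0.733064) = 1.1355e-04 rad = 23.422″.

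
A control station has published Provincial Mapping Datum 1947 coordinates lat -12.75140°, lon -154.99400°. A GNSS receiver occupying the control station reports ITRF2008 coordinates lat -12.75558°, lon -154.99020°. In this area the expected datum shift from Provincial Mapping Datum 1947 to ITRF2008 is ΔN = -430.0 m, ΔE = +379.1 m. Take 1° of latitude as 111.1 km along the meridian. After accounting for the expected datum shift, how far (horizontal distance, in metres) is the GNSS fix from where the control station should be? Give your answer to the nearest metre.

Observed coordinate differences: Δφ = -0.00418°, Δλ = +0.00380°.
Converting to metres (1° lat = 111100 m, cos φ = 0.975337): observed ΔN = -464.4 m, observed ΔE = 411.8 m.
Subtracting the expected shift leaves a residual of -464.4 − (-430.0) = -34.4 m north and 411.8 − (379.1) = 32.7 m east.
Residual distance = √((-34.4)² + 32.7²) = 47.4 m.

47 m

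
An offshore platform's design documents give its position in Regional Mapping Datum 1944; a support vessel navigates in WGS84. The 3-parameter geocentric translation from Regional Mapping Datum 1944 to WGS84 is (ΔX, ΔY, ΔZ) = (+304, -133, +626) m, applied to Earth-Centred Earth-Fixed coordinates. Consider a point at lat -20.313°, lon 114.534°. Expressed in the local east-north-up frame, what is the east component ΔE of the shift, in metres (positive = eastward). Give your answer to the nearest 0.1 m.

ΔE = -221.3 m

The local east axis at (φ, λ) is (−sin λ, cos λ, 0), so ΔE = −sin(114.534°)·304 + cos(114.534°)·(-133) = -221.33 m.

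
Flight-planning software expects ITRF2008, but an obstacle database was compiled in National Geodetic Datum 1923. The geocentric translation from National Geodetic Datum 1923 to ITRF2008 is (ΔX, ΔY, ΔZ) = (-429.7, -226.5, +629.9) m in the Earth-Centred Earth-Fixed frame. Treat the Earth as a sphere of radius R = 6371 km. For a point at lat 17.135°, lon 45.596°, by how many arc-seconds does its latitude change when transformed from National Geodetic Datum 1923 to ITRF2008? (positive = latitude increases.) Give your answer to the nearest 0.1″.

sin φ = 0.294624, cos φ = 0.955613, sin λ = 0.714424, cos λ = 0.699713.
North component: ΔN = −sin φ cos λ·ΔX − sin φ sin λ·ΔY + cos φ·ΔZ = −(0.294624)(0.699713)(-429.7) − (0.294624)(0.714424)(-226.5) + (0.955613)(629.9) = 738.20 m.
1° of latitude spans πR/180 = 111195 m, so Δφ = 738.20 / 111195 × 3600 = 23.900″.

Δφ = 23.9″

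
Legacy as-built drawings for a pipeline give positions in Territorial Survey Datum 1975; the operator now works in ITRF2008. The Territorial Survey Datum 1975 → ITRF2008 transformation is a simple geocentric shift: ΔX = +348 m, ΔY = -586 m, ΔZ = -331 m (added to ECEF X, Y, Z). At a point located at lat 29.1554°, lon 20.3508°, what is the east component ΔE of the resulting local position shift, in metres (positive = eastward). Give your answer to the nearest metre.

ΔE = -670 m

The local east axis at (φ, λ) is (−sin λ, cos λ, 0), so ΔE = −sin(20.3508°)·348 + cos(20.3508°)·(-586) = -670.45 m.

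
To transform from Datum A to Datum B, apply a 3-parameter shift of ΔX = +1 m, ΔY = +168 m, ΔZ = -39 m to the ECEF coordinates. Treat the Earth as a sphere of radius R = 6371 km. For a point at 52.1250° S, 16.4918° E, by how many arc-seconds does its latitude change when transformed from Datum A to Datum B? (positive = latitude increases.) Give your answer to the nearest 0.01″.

Δφ = 0.47″

sin φ = -0.789352, cos φ = 0.613941, sin λ = 0.283878, cos λ = 0.958860.
North component: ΔN = −sin φ cos λ·ΔX − sin φ sin λ·ΔY + cos φ·ΔZ = −(-0.789352)(0.958860)(1) − (-0.789352)(0.283878)(168) + (0.613941)(-39) = 14.46 m.
1° of latitude spans πR/180 = 111195 m, so Δφ = 14.46 / 111195 × 3600 = 0.468″.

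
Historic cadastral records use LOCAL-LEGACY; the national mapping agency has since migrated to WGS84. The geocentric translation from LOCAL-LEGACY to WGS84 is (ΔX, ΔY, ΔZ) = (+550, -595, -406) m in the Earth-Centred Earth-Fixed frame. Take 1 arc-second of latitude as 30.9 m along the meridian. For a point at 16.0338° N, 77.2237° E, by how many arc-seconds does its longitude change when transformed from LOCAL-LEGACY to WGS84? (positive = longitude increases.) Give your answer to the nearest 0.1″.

Δλ = -22.5″

sin φ = 0.276204, cos φ = 0.961099, sin λ = 0.975241, cos λ = 0.221145.
East component: ΔE = −sin λ·ΔX + cos λ·ΔY = −(0.975241)(550) + (0.221145)(-595) = -667.96 m.
1° of latitude spans 3600 × 30.90 = 111240 m; at latitude φ, 1° of longitude spans that × cos φ = 106912.6 m, so Δλ = -667.96 / 106912.6 × 3600 = -22.492″.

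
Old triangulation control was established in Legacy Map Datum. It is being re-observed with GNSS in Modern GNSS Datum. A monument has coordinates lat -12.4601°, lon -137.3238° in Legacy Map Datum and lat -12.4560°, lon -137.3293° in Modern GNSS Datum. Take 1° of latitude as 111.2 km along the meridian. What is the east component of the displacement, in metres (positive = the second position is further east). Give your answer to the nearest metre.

Δφ = -12.4560° − -12.4601° = +0.0041°; Δλ = -137.3293° − -137.3238° = -0.0055°.
ΔN = Δφ × 111200 = 455.9 m; ΔE = Δλ × 111200 × cos(-12.4601°) = -0.0055 × 111200 × 0.976446 = -597.2 m.

ΔE = -597 m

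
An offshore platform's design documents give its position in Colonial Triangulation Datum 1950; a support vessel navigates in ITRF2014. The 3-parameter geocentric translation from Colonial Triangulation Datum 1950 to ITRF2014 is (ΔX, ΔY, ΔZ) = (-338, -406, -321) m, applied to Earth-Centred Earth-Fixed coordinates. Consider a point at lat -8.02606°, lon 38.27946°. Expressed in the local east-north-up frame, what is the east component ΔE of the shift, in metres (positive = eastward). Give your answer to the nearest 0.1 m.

The local east axis at (φ, λ) is (−sin λ, cos λ, 0), so ΔE = −sin(38.27946°)·(-338) + cos(38.27946°)·(-406) = -109.32 m.

ΔE = -109.3 m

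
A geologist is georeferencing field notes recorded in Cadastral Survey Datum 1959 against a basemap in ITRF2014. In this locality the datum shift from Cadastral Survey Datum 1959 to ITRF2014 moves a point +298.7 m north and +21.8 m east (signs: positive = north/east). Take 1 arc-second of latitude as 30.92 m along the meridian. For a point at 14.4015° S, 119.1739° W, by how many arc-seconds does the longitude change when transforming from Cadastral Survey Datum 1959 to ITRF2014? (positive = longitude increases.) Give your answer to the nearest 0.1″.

At latitude -14.4015°, cos φ = 0.968577.
1″ of longitude at this latitude = 30.92 × cos φ = 29.9484 m, so Δλ = 21.8 / 29.9484 = 0.728″.

Δλ = 0.7″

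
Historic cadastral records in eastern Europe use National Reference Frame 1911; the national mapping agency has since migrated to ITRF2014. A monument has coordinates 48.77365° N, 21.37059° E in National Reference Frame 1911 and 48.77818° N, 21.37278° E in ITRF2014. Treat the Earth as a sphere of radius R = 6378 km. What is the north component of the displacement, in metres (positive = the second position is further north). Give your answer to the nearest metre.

ΔN = 504 m

Δφ = 48.77818° − 48.77365° = +0.00453°; Δλ = 21.37278° − 21.37059° = +0.00219°.
1° along a meridian = πR/180 = 111317 m.
ΔN = Δφ × 111317 = 504.3 m; ΔE = Δλ × 111317 × cos(48.77365°) = +0.00219 × 111317 × 0.659035 = 160.7 m.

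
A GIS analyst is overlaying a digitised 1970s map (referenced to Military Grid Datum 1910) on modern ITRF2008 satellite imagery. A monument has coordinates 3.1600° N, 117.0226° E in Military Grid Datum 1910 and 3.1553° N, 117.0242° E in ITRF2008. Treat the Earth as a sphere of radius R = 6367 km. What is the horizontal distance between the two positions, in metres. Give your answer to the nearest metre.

552 m

Δφ = 3.1553° − 3.1600° = -0.0047°; Δλ = 117.0242° − 117.0226° = +0.0016°.
1° along a meridian = πR/180 = 111125 m.
ΔN = Δφ × 111125 = -522.3 m; ΔE = Δλ × 111125 × cos(3.1600°) = +0.0016 × 111125 × 0.998479 = 177.5 m.
Distance = √(ΔE² + ΔN²) = √(177.5² + (-522.3)²) = 551.6 m.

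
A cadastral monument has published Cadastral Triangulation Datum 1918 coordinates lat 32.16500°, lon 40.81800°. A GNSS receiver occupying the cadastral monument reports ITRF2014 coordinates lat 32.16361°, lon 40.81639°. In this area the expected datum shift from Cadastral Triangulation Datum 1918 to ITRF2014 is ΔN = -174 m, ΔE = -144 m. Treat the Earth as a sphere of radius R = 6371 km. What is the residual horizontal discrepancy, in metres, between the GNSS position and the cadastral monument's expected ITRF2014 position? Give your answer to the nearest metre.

21 m

Observed coordinate differences: Δφ = -0.00139°, Δλ = -0.00161°.
Converting to metres (1° lat = 111195 m, cos φ = 0.846519): observed ΔN = -154.6 m, observed ΔE = -151.5 m.
Subtracting the expected shift leaves a residual of -154.6 − (-174) = 19.4 m north and -151.5 − (-144) = -7.5 m east.
Residual distance = √(19.4² + (-7.5)²) = 20.9 m.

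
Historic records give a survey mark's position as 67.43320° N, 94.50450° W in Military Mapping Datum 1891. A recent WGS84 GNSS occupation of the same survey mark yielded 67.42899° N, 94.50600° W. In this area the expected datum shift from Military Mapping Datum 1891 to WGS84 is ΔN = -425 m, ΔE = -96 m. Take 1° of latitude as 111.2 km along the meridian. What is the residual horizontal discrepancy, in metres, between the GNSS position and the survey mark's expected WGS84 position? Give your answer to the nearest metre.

54 m

Observed coordinate differences: Δφ = -0.00421°, Δλ = -0.00150°.
Converting to metres (1° lat = 111200 m, cos φ = 0.383760): observed ΔN = -468.2 m, observed ΔE = -64.0 m.
Subtracting the expected shift leaves a residual of -468.2 − (-425) = -43.2 m north and -64.0 − (-96) = 32.0 m east.
Residual distance = √((-43.2)² + 32.0²) = 53.7 m.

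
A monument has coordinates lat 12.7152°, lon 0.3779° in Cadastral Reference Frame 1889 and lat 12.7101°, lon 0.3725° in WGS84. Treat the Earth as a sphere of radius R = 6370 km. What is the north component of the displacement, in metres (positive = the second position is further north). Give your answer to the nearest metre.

ΔN = -567 m

Δφ = 12.7101° − 12.7152° = -0.0051°; Δλ = 0.3725° − 0.3779° = -0.0054°.
1° along a meridian = πR/180 = 111177 m.
ΔN = Δφ × 111177 = -567.0 m; ΔE = Δλ × 111177 × cos(12.7152°) = -0.0054 × 111177 × 0.975476 = -585.6 m.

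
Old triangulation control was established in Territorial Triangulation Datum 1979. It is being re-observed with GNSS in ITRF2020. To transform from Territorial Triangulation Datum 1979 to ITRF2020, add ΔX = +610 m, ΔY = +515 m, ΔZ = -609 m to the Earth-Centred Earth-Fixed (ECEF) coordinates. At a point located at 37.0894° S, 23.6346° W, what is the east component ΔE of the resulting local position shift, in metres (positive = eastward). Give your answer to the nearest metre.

ΔE = 716 m

The local east axis at (φ, λ) is (−sin λ, cos λ, 0), so ΔE = −sin(-23.6346°)·610 + cos(-23.6346°)·515 = 716.35 m.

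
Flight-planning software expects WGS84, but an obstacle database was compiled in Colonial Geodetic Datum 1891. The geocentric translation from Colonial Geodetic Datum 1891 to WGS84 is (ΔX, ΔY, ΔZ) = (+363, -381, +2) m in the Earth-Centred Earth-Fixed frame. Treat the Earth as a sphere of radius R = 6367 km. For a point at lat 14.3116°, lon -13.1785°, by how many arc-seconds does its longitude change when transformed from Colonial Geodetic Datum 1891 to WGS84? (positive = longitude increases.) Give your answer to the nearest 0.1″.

sin φ = 0.247195, cos φ = 0.968966, sin λ = -0.227986, cos λ = 0.973665.
East component: ΔE = −sin λ·ΔX + cos λ·ΔY = −(-0.227986)(363) + (0.973665)(-381) = -288.21 m.
1° of latitude spans πR/180 = 111125 m; at latitude φ, 1° of longitude spans that × cos φ = 107676.4 m, so Δλ = -288.21 / 107676.4 × 3600 = -9.636″.

Δλ = -9.6″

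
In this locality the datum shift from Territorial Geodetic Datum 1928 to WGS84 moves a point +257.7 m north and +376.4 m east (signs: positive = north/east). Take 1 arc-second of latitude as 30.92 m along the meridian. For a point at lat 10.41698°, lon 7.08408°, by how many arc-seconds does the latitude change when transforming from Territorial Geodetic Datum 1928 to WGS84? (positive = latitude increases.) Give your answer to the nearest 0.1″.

Δφ = 8.3″

1″ of latitude = 30.92 m, so Δφ = 257.7 / 30.92 = 8.334″.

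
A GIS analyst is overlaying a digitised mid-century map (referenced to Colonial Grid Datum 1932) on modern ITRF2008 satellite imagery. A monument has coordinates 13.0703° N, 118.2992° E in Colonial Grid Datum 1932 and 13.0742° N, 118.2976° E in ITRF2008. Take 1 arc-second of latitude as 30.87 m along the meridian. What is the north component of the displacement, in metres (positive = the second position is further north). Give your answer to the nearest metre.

ΔN = 433 m

Δφ = 13.0742° − 13.0703° = +0.0039°; Δλ = 118.2976° − 118.2992° = -0.0016°.
1° of latitude = 3600 × 30.87 = 111132 m.
ΔN = Δφ × 111132 = 433.4 m; ΔE = Δλ × 111132 × cos(13.0703°) = -0.0016 × 111132 × 0.974093 = -173.2 m.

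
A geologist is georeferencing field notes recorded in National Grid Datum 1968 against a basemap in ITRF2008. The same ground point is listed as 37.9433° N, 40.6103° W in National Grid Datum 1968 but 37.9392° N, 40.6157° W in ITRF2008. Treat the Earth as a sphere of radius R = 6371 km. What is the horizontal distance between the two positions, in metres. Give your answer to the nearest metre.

657 m

Δφ = 37.9392° − 37.9433° = -0.0041°; Δλ = -40.6157° − -40.6103° = -0.0054°.
1° along a meridian = πR/180 = 111195 m.
ΔN = Δφ × 111195 = -455.9 m; ΔE = Δλ × 111195 × cos(37.9433°) = -0.0054 × 111195 × 0.788620 = -473.5 m.
Distance = √(ΔE² + ΔN²) = √((-473.5)² + (-455.9)²) = 657.3 m.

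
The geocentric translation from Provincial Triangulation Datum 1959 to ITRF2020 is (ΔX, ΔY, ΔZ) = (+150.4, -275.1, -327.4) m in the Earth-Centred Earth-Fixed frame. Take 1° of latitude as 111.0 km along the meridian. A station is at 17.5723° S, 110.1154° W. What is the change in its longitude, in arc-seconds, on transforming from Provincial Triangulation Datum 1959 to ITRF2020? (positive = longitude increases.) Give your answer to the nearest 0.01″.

sin φ = -0.301909, cos φ = 0.953337, sin λ = -0.939002, cos λ = -0.343912.
East component: ΔE = −sin λ·ΔX + cos λ·ΔY = −(-0.939002)(150.4) + (-0.343912)(-275.1) = 235.84 m.
1° of latitude spans 111000 m; at latitude φ, 1° of longitude spans that × cos φ = 105820.4 m, so Δλ = 235.84 / 105820.4 × 3600 = 8.023″.

Δλ = 8.02″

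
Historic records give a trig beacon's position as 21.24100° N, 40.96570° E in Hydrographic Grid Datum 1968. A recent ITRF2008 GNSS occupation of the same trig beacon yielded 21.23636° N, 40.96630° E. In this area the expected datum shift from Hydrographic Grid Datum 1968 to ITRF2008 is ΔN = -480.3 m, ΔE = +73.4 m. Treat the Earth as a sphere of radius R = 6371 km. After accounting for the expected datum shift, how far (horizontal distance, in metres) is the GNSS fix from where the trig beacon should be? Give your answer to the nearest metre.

37 m

Observed coordinate differences: Δφ = -0.00464°, Δλ = +0.00060°.
Converting to metres (1° lat = 111195 m, cos φ = 0.932065): observed ΔN = -515.9 m, observed ΔE = 62.2 m.
Subtracting the expected shift leaves a residual of -515.9 − (-480.3) = -35.6 m north and 62.2 − (73.4) = -11.2 m east.
Residual distance = √((-35.6)² + (-11.2)²) = 37.4 m.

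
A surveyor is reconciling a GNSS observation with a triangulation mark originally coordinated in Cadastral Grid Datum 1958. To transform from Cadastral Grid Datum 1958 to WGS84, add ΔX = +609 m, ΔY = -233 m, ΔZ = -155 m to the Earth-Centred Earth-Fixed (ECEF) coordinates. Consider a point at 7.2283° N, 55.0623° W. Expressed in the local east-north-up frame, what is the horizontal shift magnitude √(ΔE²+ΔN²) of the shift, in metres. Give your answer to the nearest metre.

428 m

The local east axis at (φ, λ) is (−sin λ, cos λ, 0), so ΔE = −sin(-55.0623°)·609 + cos(-55.0623°)·(-233) = 365.81 m.
The local north axis is (−sin φ cos λ, −sin φ sin λ, cos φ), giving ΔN = -43.883 − 24.033 − 153.768 = -221.68 m.
Horizontal magnitude = √(ΔE² + ΔN²) = √(365.81² + (-221.68)²) = 427.74 m.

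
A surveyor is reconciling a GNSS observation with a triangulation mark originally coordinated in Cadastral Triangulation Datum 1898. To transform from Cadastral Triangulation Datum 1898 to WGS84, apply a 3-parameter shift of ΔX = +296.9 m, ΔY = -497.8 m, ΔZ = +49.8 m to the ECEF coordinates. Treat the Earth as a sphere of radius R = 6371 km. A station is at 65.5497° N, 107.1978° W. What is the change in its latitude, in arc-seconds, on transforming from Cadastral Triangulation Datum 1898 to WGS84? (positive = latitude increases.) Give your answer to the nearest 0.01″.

sin φ = 0.910321, cos φ = 0.413904, sin λ = -0.955290, cos λ = -0.295671.
North component: ΔN = −sin φ cos λ·ΔX − sin φ sin λ·ΔY + cos φ·ΔZ = −(0.910321)(-0.295671)(296.9) − (0.910321)(-0.955290)(-497.8) + (0.413904)(49.8) = -332.37 m.
1° of latitude spans πR/180 = 111195 m, so Δφ = -332.37 / 111195 × 3600 = -10.761″.

Δφ = -10.76″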